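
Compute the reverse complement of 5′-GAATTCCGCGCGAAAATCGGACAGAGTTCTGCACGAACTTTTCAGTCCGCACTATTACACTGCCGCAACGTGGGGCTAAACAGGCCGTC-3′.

Complement each base (A↔T, G↔C): CTTAAGGCGCGCTTTTAGCCTGTCTCAAGACGTGCTTGAAAAGTCAGGCGTGATAATGTGACGGCGTTGCACCCCGATTTGTCCGGCAG. Then reverse.

5'-GACGGCCTGTTTAGCCCCACGTTGCGGCAGTGTAATAGTGCGGACTGAAAAGTTCGTGCAGAACTCTGTCCGATTTTCGCGCGGAATTC-3'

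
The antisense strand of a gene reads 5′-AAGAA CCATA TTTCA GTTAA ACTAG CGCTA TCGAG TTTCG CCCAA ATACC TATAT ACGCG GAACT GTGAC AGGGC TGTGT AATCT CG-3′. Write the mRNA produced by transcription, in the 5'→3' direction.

RNA polymerase reads the template 3'→5' and synthesizes mRNA 5'→3' by base-pairing (A→U, T→A, G↔C). The complement of the template is TTCTTGGTATAAAGTCAATTTGATCGCGATAGCTCAAAGCGGGTTTATGGATATATGCGCCTTGACACTGTCCCGACACATTAGAGC; antiparallel, so 5'→3' the coding strand is CGAGATTACACAGCCCTGTCACAGTTCCGCGTATATAGGTATTTGGGCGAAACTCGATAGCGCTAGTTTAACTGAAATATGGTTCTT. Replace T with U for the mRNA.

5'-CGAGAUUACACAGCCCUGUCACAGUUCCGCGUAUAUAGGUAUUUGGGCGAAACUCGAUAGCGCUAGUUUAACUGAAAUAUGGUUCUU-3'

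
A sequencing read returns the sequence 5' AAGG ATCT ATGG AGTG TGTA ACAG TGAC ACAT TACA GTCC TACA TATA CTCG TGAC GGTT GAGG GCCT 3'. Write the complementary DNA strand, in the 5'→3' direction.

The complement of AAGGATCTATGGAGTGTGTAACAGTGACACATTACAGTCCTACATATACTCGTGACGGTTGAGGGCCT is TTCCTAGATACCTCACACATTGTCACTGTGTAATGTCAGGATGTATATGAGCACTGCCAACTCCCGGA (A↔T, G↔C). DNA strands are antiparallel, so the complementary strand runs 3'→5'; reversing gives the 5'→3' form.

5'-AGGCCCTCAACCGTCACGAGTATATGTAGGACTGTAATGTGTCACTGTTACACACTCCATAGATCCTT-3'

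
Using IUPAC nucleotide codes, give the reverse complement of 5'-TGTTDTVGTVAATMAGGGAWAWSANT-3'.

Standard pairs A↔T, G↔C; ambiguity codes pair M↔K, W↔W, S↔S, D↔H, V↔B, N↔N. Complement (ACAAHABCABTTAKTCCCTWTWSTNA), then reverse for 5'→3'.

5′-ANTSWTWTCCCTKATTBACBAHAACA-3′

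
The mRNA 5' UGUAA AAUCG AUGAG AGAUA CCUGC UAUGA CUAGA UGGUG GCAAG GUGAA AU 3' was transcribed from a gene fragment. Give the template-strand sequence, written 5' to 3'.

5'-ATTTCACCTTGCCACCATCTAGTCATAGCAGGTATCTCTCATCGATTTTACA-3'

Replace U with T to get the coding DNA strand: TGTAAAATCGATGAGAGATACCTGCTATGACTAGATGGTGGCAAGGTGAAAT. The template strand is its reverse complement (complement ACATTTTAGCTACTCTCTATGGACGATACTGATCTACCACCGTTCCACTTTA, then reverse).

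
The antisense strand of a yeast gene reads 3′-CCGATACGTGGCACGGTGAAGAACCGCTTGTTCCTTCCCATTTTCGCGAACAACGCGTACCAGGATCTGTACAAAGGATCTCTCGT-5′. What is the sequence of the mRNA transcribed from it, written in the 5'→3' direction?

5'-GGCUAUGCACCGUGCCACUUCUUGGCGAACAAGGAAGGGUAAAAGCGCUUGUUGCGCAUGGUCCUAGACAUGUUUCCUAGAGAGCA-3'

Reading the template 3'→5' as shown, RNA polymerase pairs each base (A→U, T→A, G↔C) to build mRNA 5'→3' directly.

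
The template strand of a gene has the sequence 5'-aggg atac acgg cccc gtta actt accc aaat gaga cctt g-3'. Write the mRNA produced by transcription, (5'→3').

5'-CAAGGUCUCAUUUGGGUAAGUUAACGGGGCCGUGUAUCCCU-3'

The mRNA has the sequence of the coding strand (reverse complement of the template) with T→U. Reverse complement of AGGGATACACGGCCCCGTTAACTTACCCAAATGAGACCTTG is CAAGGTCTCATTTGGGTAAGTTAACGGGGCCGTGTATCCCT; then T→U.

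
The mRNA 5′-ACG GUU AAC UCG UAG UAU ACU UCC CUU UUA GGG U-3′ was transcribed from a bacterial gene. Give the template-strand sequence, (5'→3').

Replace U with T to get the coding DNA strand: ACGGTTAACTCGTAGTATACTTCCCTTTTAGGGT. The template strand is its reverse complement (complement TGCCAATTGAGCATCATATGAAGGGAAAATCCCA, then reverse).

5'-ACCCTAAAAGGGAAGTATACTACGAGTTAACCGT-3'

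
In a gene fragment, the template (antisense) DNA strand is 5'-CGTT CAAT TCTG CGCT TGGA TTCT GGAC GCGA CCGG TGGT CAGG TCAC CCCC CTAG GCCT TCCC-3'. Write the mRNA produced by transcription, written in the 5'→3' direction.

RNA polymerase reads the template 3'→5' and synthesizes mRNA 5'→3' by base-pairing (A→U, T→A, G↔C). The complement of the template is GCAAGTTAAGACGCGAACCTAAGACCTGCGCTGGCCACCAGTCCAGTGGGGGGATCCGGAAGGG; antiparallel, so 5'→3' the coding strand is GGGAAGGCCTAGGGGGGTGACCTGACCACCGGTCGCGTCCAGAATCCAAGCGCAGAATTGAACG. Replace T with U for the mRNA.

5'-GGGAAGGCCUAGGGGGGUGACCUGACCACCGGUCGCGUCCAGAAUCCAAGCGCAGAAUUGAACG-3'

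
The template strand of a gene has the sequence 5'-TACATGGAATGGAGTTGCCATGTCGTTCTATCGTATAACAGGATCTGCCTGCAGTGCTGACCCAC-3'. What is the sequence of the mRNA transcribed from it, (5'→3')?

5′-GUGGGUCAGCACUGCAGGCAGAUCCUGUUAUACGAUAGAACGACAUGGCAACUCCAUUCCAUGUA-3′

RNA polymerase reads the template 3'→5' and synthesizes mRNA 5'→3' by base-pairing (A→U, T→A, G↔C). The complement of the template is ATGTACCTTACCTCAACGGTACAGCAAGATAGCATATTGTCCTAGACGGACGTCACGACTGGGTG; antiparallel, so 5'→3' the coding strand is GTGGGTCAGCACTGCAGGCAGATCCTGTTATACGATAGAACGACATGGCAACTCCATTCCATGTA. Replace T with U for the mRNA.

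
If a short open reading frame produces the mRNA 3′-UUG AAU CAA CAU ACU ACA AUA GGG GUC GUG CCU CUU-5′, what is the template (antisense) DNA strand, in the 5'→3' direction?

5′-AACTTAGTTGTATGATGTTATCCCCAGCACGGAGAA-3′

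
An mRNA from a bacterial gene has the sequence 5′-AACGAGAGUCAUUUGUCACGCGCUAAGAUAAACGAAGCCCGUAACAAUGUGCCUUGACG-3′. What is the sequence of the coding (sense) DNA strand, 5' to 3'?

The coding DNA strand has the same 5'→3' sequence as the mRNA with U replaced by T.

5'-AACGAGAGTCATTTGTCACGCGCTAAGATAAACGAAGCCCGTAACAATGTGCCTTGACG-3'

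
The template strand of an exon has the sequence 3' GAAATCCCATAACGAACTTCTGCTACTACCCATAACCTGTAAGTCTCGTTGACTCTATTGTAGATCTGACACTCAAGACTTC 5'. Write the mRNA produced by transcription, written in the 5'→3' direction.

Reading the template 3'→5' as shown, RNA polymerase pairs each base (A→U, T→A, G↔C) to build mRNA 5'→3' directly.

5'-CUUUAGGGUAUUGCUUGAAGACGAUGAUGGGUAUUGGACAUUCAGAGCAACUGAGAUAACAUCUAGACUGUGAGUUCUGAAG-3'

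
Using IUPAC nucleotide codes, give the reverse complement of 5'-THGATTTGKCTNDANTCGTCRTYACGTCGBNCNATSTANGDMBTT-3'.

Standard pairs A↔T, G↔C; ambiguity codes pair R↔Y, M↔K, S↔S, B↔V, D↔H, N↔N. Complement (ADCTAAACMGANHTNAGCAGYARTGCAGCVNGNTASATNCHKVAA), then reverse for 5'→3'.

5'-AAVKHCNTASATNGNVCGACGTRAYGACGANTHNAGMCAAATCDA-3'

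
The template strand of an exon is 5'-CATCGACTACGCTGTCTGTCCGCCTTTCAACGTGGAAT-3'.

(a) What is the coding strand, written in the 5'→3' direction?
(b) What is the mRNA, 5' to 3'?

(a) The coding strand is the reverse complement of the template: complement GTAGCTGATGCGACAGACAGGCGGAAAGTTGCACCTTA, then reverse.
(b) mRNA has the coding-strand sequence with T→U.

(a) 5'-ATTCCACGTTGAAAGGCGGACAGACAGCGTAGTCGATG-3'
(b) 5′-AUUCCACGUUGAAAGGCGGACAGACAGCGUAGUCGAUG-3′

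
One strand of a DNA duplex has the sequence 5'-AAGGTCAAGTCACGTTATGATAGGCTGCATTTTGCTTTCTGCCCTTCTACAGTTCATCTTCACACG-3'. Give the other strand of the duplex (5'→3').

5'-CGTGTGAAGATGAACTGTAGAAGGGCAGAAAGCAAAATGCAGCCTATCATAACGTGACTTGACCTT-3'

Pairing A↔T and G↔C gives TTCCAGTTCAGTGCAATACTATCCGACGTAAAACGAAAGACGGGAAGATGTCAAGTAGAAGTGTGC, running 3'→5'. Reverse for the 5'→3' convention.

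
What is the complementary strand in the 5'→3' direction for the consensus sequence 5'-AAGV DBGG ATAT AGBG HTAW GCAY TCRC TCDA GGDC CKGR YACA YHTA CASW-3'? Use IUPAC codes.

Standard pairs A↔T, G↔C; ambiguity codes pair R↔Y, K↔M, W↔W, S↔S, B↔V, D↔H. Complement (TTCBHVCCTATATCVCDATWCGTRAGYGAGHTCCHGGMCYRTGTRDATGTSW), then reverse for 5'→3'.

5'-WSTGTADRTGTRYCMGGHCCTHGAGYGARTGCWTADCVCTATATCCVHBCTT-3'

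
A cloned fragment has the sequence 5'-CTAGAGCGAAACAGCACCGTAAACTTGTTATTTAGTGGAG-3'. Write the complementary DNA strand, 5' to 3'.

The complement of CTAGAGCGAAACAGCACCGTAAACTTGTTATTTAGTGGAG is GATCTCGCTTTGTCGTGGCATTTGAACAATAAATCACCTC (A↔T, G↔C). DNA strands are antiparallel, so the complementary strand runs 3'→5'; reversing gives the 5'→3' form.

5′-CTCCACTAAATAACAAGTTTACGGTGCTGTTTCGCTCTAG-3′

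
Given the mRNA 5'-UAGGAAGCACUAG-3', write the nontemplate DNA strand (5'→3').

5'-TAGGAAGCACTAG-3'

The coding DNA strand has the same 5'→3' sequence as the mRNA with U replaced by T.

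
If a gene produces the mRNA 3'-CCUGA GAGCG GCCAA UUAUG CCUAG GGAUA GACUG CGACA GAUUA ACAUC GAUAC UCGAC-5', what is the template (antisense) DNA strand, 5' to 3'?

Written 5'→3' the mRNA is CAGCUCAUAGCUACAAUUAGACAGCGUCAGAUAGGGAUCCGUAUUAACCGGCGAGAGUCC, so the coding DNA strand is CAGCTCATAGCTACAATTAGACAGCGTCAGATAGGGATCCGTATTAACCGGCGAGAGTCC. The template is its reverse complement.

5'-GGACTCTCGCCGGTTAATACGGATCCCTATCTGACGCTGTCTAATTGTAGCTATGAGCTG-3'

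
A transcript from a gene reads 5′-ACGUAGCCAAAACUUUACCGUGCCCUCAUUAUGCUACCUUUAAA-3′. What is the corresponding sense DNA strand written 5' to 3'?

5'-ACGTAGCCAAAACTTTACCGTGCCCTCATTATGCTACCTTTAAA-3'

The coding DNA strand has the same 5'→3' sequence as the mRNA with U replaced by T.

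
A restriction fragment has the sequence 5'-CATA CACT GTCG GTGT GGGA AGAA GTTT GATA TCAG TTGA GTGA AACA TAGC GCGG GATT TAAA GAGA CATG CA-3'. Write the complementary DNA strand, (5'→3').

5'-TGCATGTCTCTTTAAATCCCGCGCTATGTTTCACTCAACTGATATCAAACTTCTTCCCACACCGACAGTGTATG-3'

The complement of CATACACTGTCGGTGTGGGAAGAAGTTTGATATCAGTTGAGTGAAACATAGCGCGGGATTTAAAGAGACATGCA is GTATGTGACAGCCACACCCTTCTTCAAACTATAGTCAACTCACTTTGTATCGCGCCCTAAATTTCTCTGTACGT (A↔T, G↔C). DNA strands are antiparallel, so the complementary strand runs 3'→5'; reversing gives the 5'→3' form.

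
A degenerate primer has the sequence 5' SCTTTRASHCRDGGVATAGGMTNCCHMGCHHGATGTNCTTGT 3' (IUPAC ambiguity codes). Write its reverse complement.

5'-ACAAGNACATCDDGCKDGGNAKCCTATBCCHYGDSTYAAAGS-3'

Standard pairs A↔T, G↔C; ambiguity codes pair R↔Y, M↔K, S↔S, D↔H, V↔B, N↔N. Complement (SGAAAYTSDGYHCCBTATCCKANGGDKCGDDCTACANGAACA), then reverse for 5'→3'.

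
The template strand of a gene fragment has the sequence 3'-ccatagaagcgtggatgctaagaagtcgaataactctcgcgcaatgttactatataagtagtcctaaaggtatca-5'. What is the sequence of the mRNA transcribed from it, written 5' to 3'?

5′-GGUAUCUUCGCACCUACGAUUCUUCAGCUUAUUGAGAGCGCGUUACAAUGAUAUAUUCAUCAGGAUUUCCAUAGU-3′

Reading the template 3'→5' as shown, RNA polymerase pairs each base (A→U, T→A, G↔C) to build mRNA 5'→3' directly.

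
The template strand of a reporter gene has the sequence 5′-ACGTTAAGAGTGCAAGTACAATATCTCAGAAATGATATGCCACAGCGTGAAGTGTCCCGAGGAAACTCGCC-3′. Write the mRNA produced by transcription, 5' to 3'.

5'-GGCGAGUUUCCUCGGGACACUUCACGCUGUGGCAUAUCAUUUCUGAGAUAUUGUACUUGCACUCUUAACGU-3'

The mRNA has the sequence of the coding strand (reverse complement of the template) with T→U. Reverse complement of ACGTTAAGAGTGCAAGTACAATATCTCAGAAATGATATGCCACAGCGTGAAGTGTCCCGAGGAAACTCGCC is GGCGAGTTTCCTCGGGACACTTCACGCTGTGGCATATCATTTCTGAGATATTGTACTTGCACTCTTAACGT; then T→U.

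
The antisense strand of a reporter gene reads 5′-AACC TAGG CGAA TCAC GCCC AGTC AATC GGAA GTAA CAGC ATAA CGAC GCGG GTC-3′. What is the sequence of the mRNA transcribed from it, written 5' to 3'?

RNA polymerase reads the template 3'→5' and synthesizes mRNA 5'→3' by base-pairing (A→U, T→A, G↔C). The complement of the template is TTGGATCCGCTTAGTGCGGGTCAGTTAGCCTTCATTGTCGTATTGCTGCGCCCAG; antiparallel, so 5'→3' the coding strand is GACCCGCGTCGTTATGCTGTTACTTCCGATTGACTGGGCGTGATTCGCCTAGGTT. Replace T with U for the mRNA.

5'-GACCCGCGUCGUUAUGCUGUUACUUCCGAUUGACUGGGCGUGAUUCGCCUAGGUU-3'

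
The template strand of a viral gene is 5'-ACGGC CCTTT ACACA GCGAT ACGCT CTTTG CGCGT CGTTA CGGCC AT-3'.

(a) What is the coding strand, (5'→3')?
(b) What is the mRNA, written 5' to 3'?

(a) 5'-ATGGCCGTAACGACGCGCAAAGAGCGTATCGCTGTGTAAAGGGCCGT-3'
(b) 5'-AUGGCCGUAACGACGCGCAAAGAGCGUAUCGCUGUGUAAAGGGCCGU-3'

(a) The coding strand is the reverse complement of the template: complement TGCCGGGAAATGTGTCGCTATGCGAGAAACGCGCAGCAATGCCGGTA, then reverse.
(b) mRNA has the coding-strand sequence with T→U.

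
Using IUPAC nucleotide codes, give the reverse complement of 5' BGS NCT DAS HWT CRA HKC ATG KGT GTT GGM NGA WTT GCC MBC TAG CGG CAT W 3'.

5'-WATGCCGCTAGVKGGCAAWTCNKCCAACACMCATGMDTYGAWDSTHAGNSCV-3'

Standard pairs A↔T, G↔C; ambiguity codes pair R↔Y, M↔K, W↔W, S↔S, B↔V, D↔H, N↔N. Complement (VCSNGAHTSDWAGYTDMGTACMCACAACCKNCTWAACGGKVGATCGCCGTAW), then reverse for 5'→3'.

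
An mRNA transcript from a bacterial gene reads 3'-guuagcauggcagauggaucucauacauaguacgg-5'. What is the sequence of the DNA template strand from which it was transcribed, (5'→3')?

Written 5'→3' the mRNA is GGCAUGAUACAUACUCUAGGUAGACGGUACGAUUG, so the coding DNA strand is GGCATGATACATACTCTAGGTAGACGGTACGATTG. The template is its reverse complement.

5′-CAATCGTACCGTCTACCTAGAGTATGTATCATGCC-3′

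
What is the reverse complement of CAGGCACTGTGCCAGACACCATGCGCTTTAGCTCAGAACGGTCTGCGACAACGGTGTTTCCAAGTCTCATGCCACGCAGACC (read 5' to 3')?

5'-GGTCTGCGTGGCATGAGACTTGGAAACACCGTTGTCGCAGACCGTTCTGAGCTAAAGCGCATGGTGTCTGGCACAGTGCCTG-3'

Complement each base (A↔T, G↔C): GTCCGTGACACGGTCTGTGGTACGCGAAATCGAGTCTTGCCAGACGCTGTTGCCACAAAGGTTCAGAGTACGGTGCGTCTGG. Then reverse.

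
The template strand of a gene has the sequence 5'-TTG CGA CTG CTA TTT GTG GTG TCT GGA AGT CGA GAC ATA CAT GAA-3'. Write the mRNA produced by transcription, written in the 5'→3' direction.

5′-UUCAUGUAUGUCUCGACUUCCAGACACCACAAAUAGCAGUCGCAA-3′

RNA polymerase reads the template 3'→5' and synthesizes mRNA 5'→3' by base-pairing (A→U, T→A, G↔C). The complement of the template is AACGCTGACGATAAACACCACAGACCTTCAGCTCTGTATGTACTT; antiparallel, so 5'→3' the coding strand is TTCATGTATGTCTCGACTTCCAGACACCACAAATAGCAGTCGCAA. Replace T with U for the mRNA.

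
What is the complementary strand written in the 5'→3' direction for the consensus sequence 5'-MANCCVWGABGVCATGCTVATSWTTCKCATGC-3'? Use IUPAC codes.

5′-GCATGMGAAWSATBAGCATGBCVTCWBGGNTK-3′

Standard pairs A↔T, G↔C; ambiguity codes pair M↔K, W↔W, S↔S, B↔V, N↔N. Complement (KTNGGBWCTVCBGTACGABTASWAAGMGTACG), then reverse for 5'→3'.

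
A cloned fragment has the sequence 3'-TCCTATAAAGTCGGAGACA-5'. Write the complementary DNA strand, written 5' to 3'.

5'-AGGATATTTCAGCCTCTGT-3'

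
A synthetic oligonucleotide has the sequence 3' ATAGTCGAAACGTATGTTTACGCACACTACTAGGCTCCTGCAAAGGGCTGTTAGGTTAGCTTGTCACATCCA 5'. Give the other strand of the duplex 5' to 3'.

5'-TATCAGCTTTGCATACAAATGCGTGTGATGATCCGAGGACGTTTCCCGACAATCCAATCGAACAGTGTAGGT-3'

The strand is given 3'→5', so its complement runs 5'→3' in the same left-to-right order: pair each base A↔T, G↔C.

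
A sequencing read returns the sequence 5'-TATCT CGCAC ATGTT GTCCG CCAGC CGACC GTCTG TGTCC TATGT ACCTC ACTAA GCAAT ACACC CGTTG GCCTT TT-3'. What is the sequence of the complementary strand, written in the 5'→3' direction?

5'-AAAAGGCCAACGGGTGTATTGCTTAGTGAGGTACATAGGACACAGACGGTCGGCTGGCGGACAACATGTGCGAGATA-3'

The complement of TATCTCGCACATGTTGTCCGCCAGCCGACCGTCTGTGTCCTATGTACCTCACTAAGCAATACACCCGTTGGCCTTTT is ATAGAGCGTGTACAACAGGCGGTCGGCTGGCAGACACAGGATACATGGAGTGATTCGTTATGTGGGCAACCGGAAAA (A↔T, G↔C). DNA strands are antiparallel, so the complementary strand runs 3'→5'; reversing gives the 5'→3' form.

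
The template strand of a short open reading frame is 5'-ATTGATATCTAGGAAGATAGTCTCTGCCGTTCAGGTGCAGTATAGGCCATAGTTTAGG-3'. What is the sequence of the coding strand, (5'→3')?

5'-CCTAAACTATGGCCTATACTGCACCTGAACGGCAGAGACTATCTTCCTAGATATCAAT-3'

The coding strand is complementary and antiparallel to the template: take the complement (A↔T, G↔C) and reverse.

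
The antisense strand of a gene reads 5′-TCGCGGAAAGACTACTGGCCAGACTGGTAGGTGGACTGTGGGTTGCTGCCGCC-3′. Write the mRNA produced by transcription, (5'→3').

5'-GGCGGCAGCAACCCACAGUCCACCUACCAGUCUGGCCAGUAGUCUUUCCGCGA-3'

The mRNA has the sequence of the coding strand (reverse complement of the template) with T→U. Reverse complement of TCGCGGAAAGACTACTGGCCAGACTGGTAGGTGGACTGTGGGTTGCTGCCGCC is GGCGGCAGCAACCCACAGTCCACCTACCAGTCTGGCCAGTAGTCTTTCCGCGA; then T→U.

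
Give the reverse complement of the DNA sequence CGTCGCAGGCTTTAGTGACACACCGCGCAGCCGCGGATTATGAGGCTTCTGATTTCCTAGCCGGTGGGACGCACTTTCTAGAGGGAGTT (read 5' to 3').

5'-AACTCCCTCTAGAAAGTGCGTCCCACCGGCTAGGAAATCAGAAGCCTCATAATCCGCGGCTGCGCGGTGTGTCACTAAAGCCTGCGACG-3'

Complement each base (A↔T, G↔C): GCAGCGTCCGAAATCACTGTGTGGCGCGTCGGCGCCTAATACTCCGAAGACTAAAGGATCGGCCACCCTGCGTGAAAGATCTCCCTCAA. Then reverse.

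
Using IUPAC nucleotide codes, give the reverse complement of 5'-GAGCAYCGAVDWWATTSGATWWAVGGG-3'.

Standard pairs A↔T, G↔C; ambiguity codes pair Y↔R, W↔W, S↔S, D↔H, V↔B. Complement (CTCGTRGCTBHWWTAASCTAWWTBCCC), then reverse for 5'→3'.

5'-CCCBTWWATCSAATWWHBTCGRTGCTC-3'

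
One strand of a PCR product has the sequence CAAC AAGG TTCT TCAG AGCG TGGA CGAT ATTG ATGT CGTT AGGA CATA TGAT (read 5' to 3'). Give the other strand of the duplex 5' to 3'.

5'-ATCATATGTCCTAACGACATCAATATCGTCCACGCTCTGAAGAACCTTGTTG-3'

The complement of CAACAAGGTTCTTCAGAGCGTGGACGATATTGATGTCGTTAGGACATATGAT is GTTGTTCCAAGAAGTCTCGCACCTGCTATAACTACAGCAATCCTGTATACTA (A↔T, G↔C). DNA strands are antiparallel, so the complementary strand runs 3'→5'; reversing gives the 5'→3' form.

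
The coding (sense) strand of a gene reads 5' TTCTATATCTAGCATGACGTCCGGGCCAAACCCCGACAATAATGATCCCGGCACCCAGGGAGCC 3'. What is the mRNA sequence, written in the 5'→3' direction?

5'-UUCUAUAUCUAGCAUGACGUCCGGGCCAAACCCCGACAAUAAUGAUCCCGGCACCCAGGGAGCC-3'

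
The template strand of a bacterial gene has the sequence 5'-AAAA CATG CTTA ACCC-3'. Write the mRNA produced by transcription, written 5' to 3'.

5′-GGGUUAAGCAUGUUUU-3′

RNA polymerase reads the template 3'→5' and synthesizes mRNA 5'→3' by base-pairing (A→U, T→A, G↔C). The complement of the template is TTTTGTACGAATTGGG; antiparallel, so 5'→3' the coding strand is GGGTTAAGCATGTTTT. Replace T with U for the mRNA.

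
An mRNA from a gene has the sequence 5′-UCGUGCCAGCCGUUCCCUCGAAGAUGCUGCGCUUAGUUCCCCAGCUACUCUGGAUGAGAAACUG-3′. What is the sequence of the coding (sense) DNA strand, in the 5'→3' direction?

5'-TCGTGCCAGCCGTTCCCTCGAAGATGCTGCGCTTAGTTCCCCAGCTACTCTGGATGAGAAACTG-3'

The coding DNA strand has the same 5'→3' sequence as the mRNA with U replaced by T.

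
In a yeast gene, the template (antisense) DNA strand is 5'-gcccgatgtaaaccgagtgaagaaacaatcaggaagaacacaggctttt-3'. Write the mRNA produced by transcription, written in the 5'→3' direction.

RNA polymerase reads the template 3'→5' and synthesizes mRNA 5'→3' by base-pairing (A→U, T→A, G↔C). The complement of the template is CGGGCTACATTTGGCTCACTTCTTTGTTAGTCCTTCTTGTGTCCGAAAA; antiparallel, so 5'→3' the coding strand is AAAAGCCTGTGTTCTTCCTGATTGTTTCTTCACTCGGTTTACATCGGGC. Replace T with U for the mRNA.

5′-AAAAGCCUGUGUUCUUCCUGAUUGUUUCUUCACUCGGUUUACAUCGGGC-3′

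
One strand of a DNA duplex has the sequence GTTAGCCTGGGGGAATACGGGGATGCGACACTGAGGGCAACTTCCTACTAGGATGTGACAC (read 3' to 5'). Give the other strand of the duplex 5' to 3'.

The strand is given 3'→5', so its complement runs 5'→3' in the same left-to-right order: pair each base A↔T, G↔C.

5'-CAATCGGACCCCCTTATGCCCCTACGCTGTGACTCCCGTTGAAGGATGATCCTACACTGTG-3'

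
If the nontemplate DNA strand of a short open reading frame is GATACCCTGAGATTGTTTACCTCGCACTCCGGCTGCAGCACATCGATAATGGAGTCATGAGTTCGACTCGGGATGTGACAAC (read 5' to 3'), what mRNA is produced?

5'-GAUACCCUGAGAUUGUUUACCUCGCACUCCGGCUGCAGCACAUCGAUAAUGGAGUCAUGAGUUCGACUCGGGAUGUGACAAC-3'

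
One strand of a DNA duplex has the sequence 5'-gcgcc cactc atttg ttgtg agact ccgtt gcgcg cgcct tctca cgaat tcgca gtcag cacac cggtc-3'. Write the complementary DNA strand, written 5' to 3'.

5′-GACCGGTGTGCTGACTGCGAATTCGTGAGAAGGCGCGCGCAACGGAGTCTCACAACAAATGAGTGGGCGC-3′

The complement of GCGCCCACTCATTTGTTGTGAGACTCCGTTGCGCGCGCCTTCTCACGAATTCGCAGTCAGCACACCGGTC is CGCGGGTGAGTAAACAACACTCTGAGGCAACGCGCGCGGAAGAGTGCTTAAGCGTCAGTCGTGTGGCCAG (A↔T, G↔C). DNA strands are antiparallel, so the complementary strand runs 3'→5'; reversing gives the 5'→3' form.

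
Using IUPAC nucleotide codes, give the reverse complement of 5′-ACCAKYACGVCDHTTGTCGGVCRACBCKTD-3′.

5′-HAMGVGTYGBCCGACAADHGBCGTRMTGGT-3′

Standard pairs A↔T, G↔C; ambiguity codes pair R↔Y, K↔M, B↔V, D↔H. Complement (TGGTMRTGCBGHDAACAGCCBGYTGVGMAH), then reverse for 5'→3'.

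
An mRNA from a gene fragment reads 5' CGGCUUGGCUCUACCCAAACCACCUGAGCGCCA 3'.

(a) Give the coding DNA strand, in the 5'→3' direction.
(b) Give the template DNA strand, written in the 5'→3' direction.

(a) 5'-CGGCTTGGCTCTACCCAAACCACCTGAGCGCCA-3'
(b) 5′-TGGCGCTCAGGTGGTTTGGGTAGAGCCAAGCCG-3′

(a) The coding strand matches the mRNA with U→T.
(b) The template strand is the reverse complement of the coding strand.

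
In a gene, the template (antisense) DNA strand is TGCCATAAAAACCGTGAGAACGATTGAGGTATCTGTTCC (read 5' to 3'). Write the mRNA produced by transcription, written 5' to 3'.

RNA polymerase reads the template 3'→5' and synthesizes mRNA 5'→3' by base-pairing (A→U, T→A, G↔C). The complement of the template is ACGGTATTTTTGGCACTCTTGCTAACTCCATAGACAAGG; antiparallel, so 5'→3' the coding strand is GGAACAGATACCTCAATCGTTCTCACGGTTTTTATGGCA. Replace T with U for the mRNA.

5'-GGAACAGAUACCUCAAUCGUUCUCACGGUUUUUAUGGCA-3'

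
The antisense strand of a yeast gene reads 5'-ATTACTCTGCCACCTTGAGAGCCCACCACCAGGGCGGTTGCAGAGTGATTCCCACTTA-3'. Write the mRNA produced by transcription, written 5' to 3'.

RNA polymerase reads the template 3'→5' and synthesizes mRNA 5'→3' by base-pairing (A→U, T→A, G↔C). The complement of the template is TAATGAGACGGTGGAACTCTCGGGTGGTGGTCCCGCCAACGTCTCACTAAGGGTGAAT; antiparallel, so 5'→3' the coding strand is TAAGTGGGAATCACTCTGCAACCGCCCTGGTGGTGGGCTCTCAAGGTGGCAGAGTAAT. Replace T with U for the mRNA.

5'-UAAGUGGGAAUCACUCUGCAACCGCCCUGGUGGUGGGCUCUCAAGGUGGCAGAGUAAU-3'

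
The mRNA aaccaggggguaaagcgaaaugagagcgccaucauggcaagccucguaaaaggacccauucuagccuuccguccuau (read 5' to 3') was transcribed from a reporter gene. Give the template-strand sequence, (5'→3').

Replace U with T to get the coding DNA strand: AACCAGGGGGTAAAGCGAAATGAGAGCGCCATCATGGCAAGCCTCGTAAAAGGACCCATTCTAGCCTTCCGTCCTAT. The template strand is its reverse complement (complement TTGGTCCCCCATTTCGCTTTACTCTCGCGGTAGTACCGTTCGGAGCATTTTCCTGGGTAAGATCGGAAGGCAGGATA, then reverse).

5′-ATAGGACGGAAGGCTAGAATGGGTCCTTTTACGAGGCTTGCCATGATGGCGCTCTCATTTCGCTTTACCCCCTGGTT-3′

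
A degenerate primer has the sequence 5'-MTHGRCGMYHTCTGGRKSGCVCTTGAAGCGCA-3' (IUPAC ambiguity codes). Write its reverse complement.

5'-TGCGCTTCAAGBGCSMYCCAGADRKCGYCDAK-3'

Standard pairs A↔T, G↔C; ambiguity codes pair R↔Y, M↔K, S↔S, H↔D, V↔B. Complement (KADCYGCKRDAGACCYMSCGBGAACTTCGCGT), then reverse for 5'→3'.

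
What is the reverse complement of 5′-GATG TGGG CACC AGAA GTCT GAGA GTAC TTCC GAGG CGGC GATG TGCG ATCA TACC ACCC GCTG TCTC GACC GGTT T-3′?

5'-AAACCGGTCGAGACAGCGGGTGGTATGATCGCACATCGCCGCCTCGGAAGTACTCTCAGACTTCTGGTGCCCACATC-3'

Complement each base (A↔T, G↔C): CTACACCCGTGGTCTTCAGACTCTCATGAAGGCTCCGCCGCTACACGCTAGTATGGTGGGCGACAGAGCTGGCCAAA. Then reverse.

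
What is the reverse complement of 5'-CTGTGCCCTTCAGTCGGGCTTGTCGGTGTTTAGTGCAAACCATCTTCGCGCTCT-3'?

5'-AGAGCGCGAAGATGGTTTGCACTAAACACCGACAAGCCCGACTGAAGGGCACAG-3'

Complement each base (A↔T, G↔C): GACACGGGAAGTCAGCCCGAACAGCCACAAATCACGTTTGGTAGAAGCGCGAGA. Then reverse.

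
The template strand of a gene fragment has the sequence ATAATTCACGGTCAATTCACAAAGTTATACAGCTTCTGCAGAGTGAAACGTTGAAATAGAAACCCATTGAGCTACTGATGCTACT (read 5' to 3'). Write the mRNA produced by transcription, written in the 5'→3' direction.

RNA polymerase reads the template 3'→5' and synthesizes mRNA 5'→3' by base-pairing (A→U, T→A, G↔C). The complement of the template is TATTAAGTGCCAGTTAAGTGTTTCAATATGTCGAAGACGTCTCACTTTGCAACTTTATCTTTGGGTAACTCGATGACTACGATGA; antiparallel, so 5'→3' the coding strand is AGTAGCATCAGTAGCTCAATGGGTTTCTATTTCAACGTTTCACTCTGCAGAAGCTGTATAACTTTGTGAATTGACCGTGAATTAT. Replace T with U for the mRNA.

5'-AGUAGCAUCAGUAGCUCAAUGGGUUUCUAUUUCAACGUUUCACUCUGCAGAAGCUGUAUAACUUUGUGAAUUGACCGUGAAUUAU-3'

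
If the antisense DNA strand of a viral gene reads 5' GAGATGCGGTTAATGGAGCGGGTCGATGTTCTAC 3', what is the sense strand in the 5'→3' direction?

5'-GTAGAACATCGACCCGCTCCATTAACCGCATCTC-3'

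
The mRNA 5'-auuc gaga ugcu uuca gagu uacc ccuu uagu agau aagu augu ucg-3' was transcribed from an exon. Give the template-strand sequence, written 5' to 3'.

Replace U with T to get the coding DNA strand: ATTCGAGATGCTTTCAGAGTTACCCCTTTAGTAGATAAGTATGTTCG. The template strand is its reverse complement (complement TAAGCTCTACGAAAGTCTCAATGGGGAAATCATCTATTCATACAAGC, then reverse).

5'-CGAACATACTTATCTACTAAAGGGGTAACTCTGAAAGCATCTCGAAT-3'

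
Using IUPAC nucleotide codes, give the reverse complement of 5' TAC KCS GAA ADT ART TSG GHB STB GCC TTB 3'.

Standard pairs A↔T, G↔C; ambiguity codes pair R↔Y, K↔M, S↔S, B↔V, D↔H. Complement (ATGMGSCTTTHATYAASCCDVSAVCGGAAV), then reverse for 5'→3'.

5'-VAAGGCVASVDCCSAAYTAHTTTCSGMGTA-3'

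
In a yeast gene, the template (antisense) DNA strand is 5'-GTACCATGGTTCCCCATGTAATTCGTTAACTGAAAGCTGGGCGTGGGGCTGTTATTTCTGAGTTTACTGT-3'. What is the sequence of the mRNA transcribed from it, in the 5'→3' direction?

5'-ACAGUAAACUCAGAAAUAACAGCCCCACGCCCAGCUUUCAGUUAACGAAUUACAUGGGGAACCAUGGUAC-3'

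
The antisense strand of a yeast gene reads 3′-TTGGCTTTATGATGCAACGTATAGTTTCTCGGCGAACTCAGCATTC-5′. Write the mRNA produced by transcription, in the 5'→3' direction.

Reading the template 3'→5' as shown, RNA polymerase pairs each base (A→U, T→A, G↔C) to build mRNA 5'→3' directly.

5′-AACCGAAAUACUACGUUGCAUAUCAAAGAGCCGCUUGAGUCGUAAG-3′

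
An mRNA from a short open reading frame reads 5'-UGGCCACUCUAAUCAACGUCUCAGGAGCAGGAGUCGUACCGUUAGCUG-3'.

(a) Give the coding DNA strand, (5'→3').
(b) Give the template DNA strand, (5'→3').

(a) 5'-TGGCCACTCTAATCAACGTCTCAGGAGCAGGAGTCGTACCGTTAGCTG-3'
(b) 5'-CAGCTAACGGTACGACTCCTGCTCCTGAGACGTTGATTAGAGTGGCCA-3'

(a) The coding strand matches the mRNA with U→T.
(b) The template strand is the reverse complement of the coding strand.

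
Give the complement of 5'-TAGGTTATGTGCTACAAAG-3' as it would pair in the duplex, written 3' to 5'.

Base-pairing A↔T, G↔C gives the complement. The complementary strand is antiparallel, so paired with a 5'→3' strand it runs 3'→5'.

3′-ATCCAATACACGATGTTTC-5′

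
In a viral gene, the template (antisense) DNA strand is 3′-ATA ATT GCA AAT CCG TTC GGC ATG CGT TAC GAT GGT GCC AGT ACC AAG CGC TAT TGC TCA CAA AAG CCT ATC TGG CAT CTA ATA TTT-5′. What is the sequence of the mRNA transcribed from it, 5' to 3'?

Reading the template 3'→5' as shown, RNA polymerase pairs each base (A→U, T→A, G↔C) to build mRNA 5'→3' directly.

5'-UAUUAACGUUUAGGCAAGCCGUACGCAAUGCUACCACGGUCAUGGUUCGCGAUAACGAGUGUUUUCGGAUAGACCGUAGAUUAUAAA-3'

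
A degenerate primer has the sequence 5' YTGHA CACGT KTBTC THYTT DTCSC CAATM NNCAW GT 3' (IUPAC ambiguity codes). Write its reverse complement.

Standard pairs A↔T, G↔C; ambiguity codes pair Y↔R, M↔K, W↔W, S↔S, B↔V, D↔H, N↔N. Complement (RACDTGTGCAMAVAGADRAAHAGSGGTTAKNNGTWCA), then reverse for 5'→3'.

5'-ACWTGNNKATTGGSGAHAARDAGAVAMACGTGTDCAR-3'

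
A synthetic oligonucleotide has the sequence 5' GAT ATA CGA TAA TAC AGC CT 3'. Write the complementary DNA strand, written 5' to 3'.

Pairing A↔T and G↔C gives CTATATGCTATTATGTCGGA, running 3'→5'. Reverse for the 5'→3' convention.

5'-AGGCTGTATTATCGTATATC-3'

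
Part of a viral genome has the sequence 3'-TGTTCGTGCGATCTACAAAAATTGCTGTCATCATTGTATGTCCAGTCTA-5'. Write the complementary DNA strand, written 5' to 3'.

The strand is given 3'→5', so its complement runs 5'→3' in the same left-to-right order: pair each base A↔T, G↔C.

5'-ACAAGCACGCTAGATGTTTTTAACGACAGTAGTAACATACAGGTCAGAT-3'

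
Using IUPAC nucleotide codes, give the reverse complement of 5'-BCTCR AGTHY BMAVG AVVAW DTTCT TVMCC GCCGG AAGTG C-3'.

Standard pairs A↔T, G↔C; ambiguity codes pair R↔Y, M↔K, W↔W, B↔V, D↔H. Complement (VGAGYTCADRVKTBCTBBTWHAAGAABKGGCGGCCTTCACG), then reverse for 5'→3'.

5'-GCACTTCCGGCGGKBAAGAAHWTBBTCBTKVRDACTYGAGV-3'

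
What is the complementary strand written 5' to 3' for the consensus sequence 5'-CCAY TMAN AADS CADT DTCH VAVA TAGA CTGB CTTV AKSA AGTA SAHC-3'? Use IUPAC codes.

5'-GDTSTACTTSMTBAAGVCAGTCTATBTBDGAHAHTGSHTTNTKARTGG-3'

Standard pairs A↔T, G↔C; ambiguity codes pair Y↔R, M↔K, S↔S, B↔V, D↔H, N↔N. Complement (GGTRAKTNTTHSGTHAHAGDBTBTATCTGACVGAABTMSTTCATSTDG), then reverse for 5'→3'.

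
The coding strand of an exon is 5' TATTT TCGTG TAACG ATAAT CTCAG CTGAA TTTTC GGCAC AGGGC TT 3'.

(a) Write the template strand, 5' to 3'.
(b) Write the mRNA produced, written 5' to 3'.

(a) The template strand is the reverse complement of the coding strand: complement ATAAAAGCACATTGCTATTAGAGTCGACTTAAAAGCCGTGTCCCGAA, then reverse.
(b) mRNA matches the coding strand with T→U.

(a) 5′-AAGCCCTGTGCCGAAAATTCAGCTGAGATTATCGTTACACGAAAATA-3′
(b) 5'-UAUUUUCGUGUAACGAUAAUCUCAGCUGAAUUUUCGGCACAGGGCUU-3'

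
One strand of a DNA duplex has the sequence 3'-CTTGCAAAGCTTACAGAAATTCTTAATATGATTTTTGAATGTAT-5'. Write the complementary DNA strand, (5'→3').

The strand is given 3'→5', so its complement runs 5'→3' in the same left-to-right order: pair each base A↔T, G↔C.

5′-GAACGTTTCGAATGTCTTTAAGAATTATACTAAAAACTTACATA-3′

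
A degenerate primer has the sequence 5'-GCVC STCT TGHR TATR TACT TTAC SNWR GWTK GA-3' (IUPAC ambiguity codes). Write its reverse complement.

5'-TCMAWCYWNSGTAAAGTAYATAYDCAAGASGBGC-3'

Standard pairs A↔T, G↔C; ambiguity codes pair R↔Y, K↔M, W↔W, S↔S, H↔D, V↔B, N↔N. Complement (CGBGSAGAACDYATAYATGAAATGSNWYCWAMCT), then reverse for 5'→3'.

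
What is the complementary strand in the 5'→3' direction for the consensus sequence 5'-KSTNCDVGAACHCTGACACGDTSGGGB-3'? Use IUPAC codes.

Standard pairs A↔T, G↔C; ambiguity codes pair K↔M, S↔S, B↔V, D↔H, N↔N. Complement (MSANGHBCTTGDGACTGTGCHASCCCV), then reverse for 5'→3'.

5'-VCCCSAHCGTGTCAGDGTTCBHGNASM-3'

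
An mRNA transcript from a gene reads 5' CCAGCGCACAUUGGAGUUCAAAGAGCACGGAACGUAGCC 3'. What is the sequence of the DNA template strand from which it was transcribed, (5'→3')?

Replace U with T to get the coding DNA strand: CCAGCGCACATTGGAGTTCAAAGAGCACGGAACGTAGCC. The template strand is its reverse complement (complement GGTCGCGTGTAACCTCAAGTTTCTCGTGCCTTGCATCGG, then reverse).

5'-GGCTACGTTCCGTGCTCTTTGAACTCCAATGTGCGCTGG-3'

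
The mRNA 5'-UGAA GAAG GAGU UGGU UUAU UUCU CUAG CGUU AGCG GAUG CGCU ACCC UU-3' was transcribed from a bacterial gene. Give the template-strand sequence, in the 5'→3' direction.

5'-AAGGGTAGCGCATCCGCTAACGCTAGAGAAATAAACCAACTCCTTCTTCA-3'

Replace U with T to get the coding DNA strand: TGAAGAAGGAGTTGGTTTATTTCTCTAGCGTTAGCGGATGCGCTACCCTT. The template strand is its reverse complement (complement ACTTCTTCCTCAACCAAATAAAGAGATCGCAATCGCCTACGCGATGGGAA, then reverse).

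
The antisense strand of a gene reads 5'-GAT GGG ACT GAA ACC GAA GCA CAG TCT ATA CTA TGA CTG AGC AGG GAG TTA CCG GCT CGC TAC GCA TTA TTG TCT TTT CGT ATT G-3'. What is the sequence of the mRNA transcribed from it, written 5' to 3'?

The mRNA has the sequence of the coding strand (reverse complement of the template) with T→U. Reverse complement of GATGGGACTGAAACCGAAGCACAGTCTATACTATGACTGAGCAGGGAGTTACCGGCTCGCTACGCATTATTGTCTTTTCGTATTG is CAATACGAAAAGACAATAATGCGTAGCGAGCCGGTAACTCCCTGCTCAGTCATAGTATAGACTGTGCTTCGGTTTCAGTCCCATC; then T→U.

5'-CAAUACGAAAAGACAAUAAUGCGUAGCGAGCCGGUAACUCCCUGCUCAGUCAUAGUAUAGACUGUGCUUCGGUUUCAGUCCCAUC-3'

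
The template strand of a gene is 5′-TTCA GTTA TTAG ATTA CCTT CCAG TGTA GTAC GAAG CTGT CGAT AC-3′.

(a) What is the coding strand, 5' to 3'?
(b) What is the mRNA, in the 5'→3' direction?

(a) 5'-GTATCGACAGCTTCGTACTACACTGGAAGGTAATCTAATAACTGAA-3'
(b) 5'-GUAUCGACAGCUUCGUACUACACUGGAAGGUAAUCUAAUAACUGAA-3'

(a) The coding strand is the reverse complement of the template: complement AAGTCAATAATCTAATGGAAGGTCACATCATGCTTCGACAGCTATG, then reverse.
(b) mRNA has the coding-strand sequence with T→U.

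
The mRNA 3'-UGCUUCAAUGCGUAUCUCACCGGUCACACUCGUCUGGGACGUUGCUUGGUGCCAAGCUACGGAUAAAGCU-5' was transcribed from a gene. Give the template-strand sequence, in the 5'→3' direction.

5'-ACGAAGTTACGCATAGAGTGGCCAGTGTGAGCAGACCCTGCAACGAACCACGGTTCGATGCCTATTTCGA-3'

Written 5'→3' the mRNA is UCGAAAUAGGCAUCGAACCGUGGUUCGUUGCAGGGUCUGCUCACACUGGCCACUCUAUGCGUAACUUCGU, so the coding DNA strand is TCGAAATAGGCATCGAACCGTGGTTCGTTGCAGGGTCTGCTCACACTGGCCACTCTATGCGTAACTTCGT. The template is its reverse complement.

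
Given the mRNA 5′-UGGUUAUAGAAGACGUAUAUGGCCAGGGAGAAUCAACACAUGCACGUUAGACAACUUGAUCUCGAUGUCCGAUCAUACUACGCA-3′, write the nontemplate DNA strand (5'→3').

The coding DNA strand has the same 5'→3' sequence as the mRNA with U replaced by T.

5'-TGGTTATAGAAGACGTATATGGCCAGGGAGAATCAACACATGCACGTTAGACAACTTGATCTCGATGTCCGATCATACTACGCA-3'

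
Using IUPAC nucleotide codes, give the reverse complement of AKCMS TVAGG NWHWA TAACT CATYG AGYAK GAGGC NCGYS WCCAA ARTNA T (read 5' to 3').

Standard pairs A↔T, G↔C; ambiguity codes pair R↔Y, M↔K, W↔W, S↔S, H↔D, V↔B, N↔N. Complement (TMGKSABTCCNWDWTATTGAGTARCTCRTMCTCCGNGCRSWGGTTTYANTA), then reverse for 5'→3'.

5'-ATNAYTTTGGWSRCGNGCCTCMTRCTCRATGAGTTATWDWNCCTBASKGMT-3'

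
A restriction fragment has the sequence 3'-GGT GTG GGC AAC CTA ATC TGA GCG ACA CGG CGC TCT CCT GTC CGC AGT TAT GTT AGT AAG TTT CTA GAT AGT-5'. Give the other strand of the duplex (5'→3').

5'-CCACACCCGTTGGATTAGACTCGCTGTGCCGCGAGAGGACAGGCGTCAATACAATCATTCAAAGATCTATCA-3'

The strand is given 3'→5', so its complement runs 5'→3' in the same left-to-right order: pair each base A↔T, G↔C.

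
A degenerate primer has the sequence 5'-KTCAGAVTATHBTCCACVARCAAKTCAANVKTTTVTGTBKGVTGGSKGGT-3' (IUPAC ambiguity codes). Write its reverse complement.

5'-ACCMSCCABCMVACABAAAMBNTTGAMTTGYTBGTGGAVDATABTCTGAM-3'

Standard pairs A↔T, G↔C; ambiguity codes pair R↔Y, K↔M, S↔S, B↔V, H↔D, N↔N. Complement (MAGTCTBATADVAGGTGBTYGTTMAGTTNBMAAABACAVMCBACCSMCCA), then reverse for 5'→3'.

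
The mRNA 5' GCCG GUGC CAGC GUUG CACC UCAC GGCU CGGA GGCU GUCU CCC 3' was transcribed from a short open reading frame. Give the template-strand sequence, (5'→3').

5'-GGGAGACAGCCTCCGAGCCGTGAGGTGCAACGCTGGCACCGGC-3'

Replace U with T to get the coding DNA strand: GCCGGTGCCAGCGTTGCACCTCACGGCTCGGAGGCTGTCTCCC. The template strand is its reverse complement (complement CGGCCACGGTCGCAACGTGGAGTGCCGAGCCTCCGACAGAGGG, then reverse).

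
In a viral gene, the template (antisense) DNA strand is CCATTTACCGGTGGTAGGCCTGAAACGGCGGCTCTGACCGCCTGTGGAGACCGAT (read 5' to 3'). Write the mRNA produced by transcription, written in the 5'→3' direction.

5'-AUCGGUCUCCACAGGCGGUCAGAGCCGCCGUUUCAGGCCUACCACCGGUAAAUGG-3'

The mRNA has the sequence of the coding strand (reverse complement of the template) with T→U. Reverse complement of CCATTTACCGGTGGTAGGCCTGAAACGGCGGCTCTGACCGCCTGTGGAGACCGAT is ATCGGTCTCCACAGGCGGTCAGAGCCGCCGTTTCAGGCCTACCACCGGTAAATGG; then T→U.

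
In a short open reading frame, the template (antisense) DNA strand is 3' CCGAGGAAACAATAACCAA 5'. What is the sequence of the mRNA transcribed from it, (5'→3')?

Reading the template 3'→5' as shown, RNA polymerase pairs each base (A→U, T→A, G↔C) to build mRNA 5'→3' directly.

5'-GGCUCCUUUGUUAUUGGUU-3'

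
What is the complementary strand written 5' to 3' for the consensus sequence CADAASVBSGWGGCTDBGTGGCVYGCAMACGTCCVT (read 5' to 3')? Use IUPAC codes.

5′-ABGGACGTKTGCRBGCCACVHAGCCWCSVBSTTHTG-3′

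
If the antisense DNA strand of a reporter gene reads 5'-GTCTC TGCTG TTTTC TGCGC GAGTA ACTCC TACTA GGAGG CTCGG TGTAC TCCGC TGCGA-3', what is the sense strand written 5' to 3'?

5'-TCGCAGCGGAGTACACCGAGCCTCCTAGTAGGAGTTACTCGCGCAGAAAACAGCAGAGAC-3'

The coding strand is complementary and antiparallel to the template: take the complement (A↔T, G↔C) and reverse.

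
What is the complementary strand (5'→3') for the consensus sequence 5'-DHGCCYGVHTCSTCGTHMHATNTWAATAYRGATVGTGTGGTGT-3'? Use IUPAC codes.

Standard pairs A↔T, G↔C; ambiguity codes pair R↔Y, M↔K, W↔W, S↔S, D↔H, V↔B, N↔N. Complement (HDCGGRCBDAGSAGCADKDTANAWTTATRYCTABCACACCACA), then reverse for 5'→3'.

5'-ACACCACACBATCYRTATTWANATDKDACGASGADBCRGGCDH-3'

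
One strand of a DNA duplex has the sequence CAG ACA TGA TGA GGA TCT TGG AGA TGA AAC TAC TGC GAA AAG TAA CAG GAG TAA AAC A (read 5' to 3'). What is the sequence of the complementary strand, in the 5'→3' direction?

5'-TGTTTTACTCCTGTTACTTTTCGCAGTAGTTTCATCTCCAAGATCCTCATCATGTCTG-3'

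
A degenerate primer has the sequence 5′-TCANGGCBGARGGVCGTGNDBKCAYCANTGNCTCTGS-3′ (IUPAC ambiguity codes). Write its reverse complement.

5'-SCAGAGNCANTGRTGMVHNCACGBCCYTCVGCCNTGA-3'

Standard pairs A↔T, G↔C; ambiguity codes pair R↔Y, K↔M, S↔S, B↔V, D↔H, N↔N. Complement (AGTNCCGVCTYCCBGCACNHVMGTRGTNACNGAGACS), then reverse for 5'→3'.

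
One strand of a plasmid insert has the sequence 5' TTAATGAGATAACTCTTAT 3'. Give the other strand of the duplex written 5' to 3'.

Pairing A↔T and G↔C gives AATTACTCTATTGAGAATA, running 3'→5'. Reverse for the 5'→3' convention.

5'-ATAAGAGTTATCTCATTAA-3'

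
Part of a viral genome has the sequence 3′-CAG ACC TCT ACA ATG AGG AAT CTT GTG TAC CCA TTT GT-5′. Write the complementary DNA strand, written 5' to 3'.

5'-GTCTGGAGATGTTACTCCTTAGAACACATGGGTAAACA-3'

The strand is given 3'→5', so its complement runs 5'→3' in the same left-to-right order: pair each base A↔T, G↔C.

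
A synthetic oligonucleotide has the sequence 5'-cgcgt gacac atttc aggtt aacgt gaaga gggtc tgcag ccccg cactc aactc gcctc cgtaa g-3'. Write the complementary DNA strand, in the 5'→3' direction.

5'-CTTACGGAGGCGAGTTGAGTGCGGGGCTGCAGACCCTCTTCACGTTAACCTGAAATGTGTCACGCG-3'

Pairing A↔T and G↔C gives GCGCACTGTGTAAAGTCCAATTGCACTTCTCCCAGACGTCGGGGCGTGAGTTGAGCGGAGGCATTC, running 3'→5'. Reverse for the 5'→3' convention.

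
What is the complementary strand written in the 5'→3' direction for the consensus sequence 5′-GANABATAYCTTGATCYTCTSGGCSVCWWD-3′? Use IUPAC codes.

Standard pairs A↔T, G↔C; ambiguity codes pair Y↔R, W↔W, S↔S, B↔V, D↔H, N↔N. Complement (CTNTVTATRGAACTAGRAGASCCGSBGWWH), then reverse for 5'→3'.

5′-HWWGBSGCCSAGARGATCAAGRTATVTNTC-3′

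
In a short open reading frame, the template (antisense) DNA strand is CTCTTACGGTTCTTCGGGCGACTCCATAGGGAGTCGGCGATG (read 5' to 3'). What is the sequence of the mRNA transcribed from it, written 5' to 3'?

5'-CAUCGCCGACUCCCUAUGGAGUCGCCCGAAGAACCGUAAGAG-3'

The mRNA has the sequence of the coding strand (reverse complement of the template) with T→U. Reverse complement of CTCTTACGGTTCTTCGGGCGACTCCATAGGGAGTCGGCGATG is CATCGCCGACTCCCTATGGAGTCGCCCGAAGAACCGTAAGAG; then T→U.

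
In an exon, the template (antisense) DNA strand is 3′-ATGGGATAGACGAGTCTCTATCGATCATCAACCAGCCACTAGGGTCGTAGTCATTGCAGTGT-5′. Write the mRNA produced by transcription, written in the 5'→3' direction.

Reading the template 3'→5' as shown, RNA polymerase pairs each base (A→U, T→A, G↔C) to build mRNA 5'→3' directly.

5'-UACCCUAUCUGCUCAGAGAUAGCUAGUAGUUGGUCGGUGAUCCCAGCAUCAGUAACGUCACA-3'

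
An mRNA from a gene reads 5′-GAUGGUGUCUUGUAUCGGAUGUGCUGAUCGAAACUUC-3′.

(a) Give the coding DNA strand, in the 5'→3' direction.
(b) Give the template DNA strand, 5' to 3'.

(a) 5'-GATGGTGTCTTGTATCGGATGTGCTGATCGAAACTTC-3'
(b) 5'-GAAGTTTCGATCAGCACATCCGATACAAGACACCATC-3'

(a) The coding strand matches the mRNA with U→T.
(b) The template strand is the reverse complement of the coding strand.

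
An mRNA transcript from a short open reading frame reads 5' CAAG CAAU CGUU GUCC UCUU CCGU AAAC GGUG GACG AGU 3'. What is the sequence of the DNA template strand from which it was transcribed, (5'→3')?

5'-ACTCGTCCACCGTTTACGGAAGAGGACAACGATTGCTTG-3'

Replace U with T to get the coding DNA strand: CAAGCAATCGTTGTCCTCTTCCGTAAACGGTGGACGAGT. The template strand is its reverse complement (complement GTTCGTTAGCAACAGGAGAAGGCATTTGCCACCTGCTCA, then reverse).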